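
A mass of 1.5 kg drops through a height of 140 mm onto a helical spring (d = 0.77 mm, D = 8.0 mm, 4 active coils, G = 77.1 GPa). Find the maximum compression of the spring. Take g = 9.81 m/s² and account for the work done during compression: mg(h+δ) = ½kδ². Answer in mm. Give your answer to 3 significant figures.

59.6 mm

k = Gd⁴/(8D³N_a) = (77.1×10³)(0.77⁴)/(8·8.0³·4) = 1.6542 N/mm
W = mg = 1.5 × 9.81 = 14.715 N
½kδ² − Wδ − Wh = 0 → δ = (W + √(W² + 2kWh))/k
δ = (14.715 + √(216.53 + 6815.78))/1.6542 = (14.715 + 83.859)/1.6542 = 59.589 mm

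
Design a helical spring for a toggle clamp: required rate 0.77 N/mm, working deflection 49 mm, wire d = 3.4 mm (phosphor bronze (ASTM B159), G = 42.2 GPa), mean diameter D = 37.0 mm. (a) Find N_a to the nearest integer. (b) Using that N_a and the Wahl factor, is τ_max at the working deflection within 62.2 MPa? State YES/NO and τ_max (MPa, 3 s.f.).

N_a = Gd⁴/(8D³k) = (42.2×10³)(3.4⁴)/(8·37.0³·0.77) = 18.07 → N_a = 18
Actual rate k = Gd⁴/(8D³·18) = 0.77314 N/mm
Working load F = kδ = 0.77314·49 = 37.884 N
C = 37.0/3.4 = 10.8824; K_W = (4C−1)/(4C−4)+0.615/C = 1.1324
τ_max = K_W·8FD/(πd³) = 1.1324·90.816 = 102.84 MPa
τ_max > 62.2 MPa → exceeds allowable

(a) 18 coils; (b) NO, τ_max = 103 MPa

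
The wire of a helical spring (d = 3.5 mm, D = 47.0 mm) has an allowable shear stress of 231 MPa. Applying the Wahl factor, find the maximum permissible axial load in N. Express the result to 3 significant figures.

74.8 N

C = D/d = 47.0/3.5 = 13.4286
K_W = (4C−1)/(4C−4) + 0.615/C = 52.714/49.714 + 0.0458 = 1.1061
τ_max = K·8FD/(πd³) → F_max = τ_allow·πd³/(8DK)
F_max = 231·π·3.5³/(8·47.0·1.1061) = 31115/415.91 = 74.811 N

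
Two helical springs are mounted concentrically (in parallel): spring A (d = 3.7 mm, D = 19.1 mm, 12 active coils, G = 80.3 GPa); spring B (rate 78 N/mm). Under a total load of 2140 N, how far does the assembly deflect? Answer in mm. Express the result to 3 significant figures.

k_A = Gd⁴/(8D³N_a) = (80.3×10³)(3.7⁴)/(8·19.1³·12) = 22.498 N/mm
Parallel: k_eq = 22.498 + 78 = 100.5 N/mm
δ = F/k_eq = 2140/100.5 = 21.294 mm

21.3 mm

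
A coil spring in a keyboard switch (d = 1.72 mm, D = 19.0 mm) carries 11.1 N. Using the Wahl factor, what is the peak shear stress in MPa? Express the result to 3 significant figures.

119 MPa

Spring index C = D/d = 19.0/1.72 = 11.0465
K_W = (4C−1)/(4C−4) + 0.615/C = 43.186/40.186 + 0.0557 = 1.1303
τ₀ = 8FD/(πd³) = 8·11.1·19.0/(π·1.72³) = 1687.2/15.986 = 105.54 MPa
τ_max = K·τ₀ = 1.1303 × 105.54 = 119.3 MPa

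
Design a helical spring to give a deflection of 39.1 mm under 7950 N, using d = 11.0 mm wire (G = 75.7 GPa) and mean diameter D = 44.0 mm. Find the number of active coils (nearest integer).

Required rate k = F/δ = 7950/39.1 = 203.32 N/mm
N_a = Gd⁴/(8D³k) = (75.7×10³ × 11.0⁴)/(8 × 44.0³ × 203.32)
    = 1.10832e+09 / 1.3856e+08 = 7.999 → 8 coils

8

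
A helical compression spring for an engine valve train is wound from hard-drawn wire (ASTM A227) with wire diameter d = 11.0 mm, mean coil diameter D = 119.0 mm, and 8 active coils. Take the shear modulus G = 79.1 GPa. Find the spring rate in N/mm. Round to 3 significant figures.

10.7 N/mm

k = Gd⁴/(8D³N_a) = (79.1×10³ × 11.0⁴) / (8 × 119.0³ × 8)
  = 1.1581e+09 / 1.0785e+08 = 10.738 N/mm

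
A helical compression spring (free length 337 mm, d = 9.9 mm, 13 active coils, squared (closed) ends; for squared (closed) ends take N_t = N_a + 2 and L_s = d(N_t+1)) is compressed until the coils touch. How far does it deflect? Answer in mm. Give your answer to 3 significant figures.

179 mm

N_t = 15; L_s = 9.9·16 = 158.4 mm
δ_solid = L₀ − L_s = 337 − 158.4 = 178.6 mm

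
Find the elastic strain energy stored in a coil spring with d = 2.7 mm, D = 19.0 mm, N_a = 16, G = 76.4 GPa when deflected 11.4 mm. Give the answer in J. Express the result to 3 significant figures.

k = Gd⁴/(8D³N_a) = (76.4×10³)(2.7⁴)/(8·19.0³·16) = 4.6246 N/mm
U = ½kδ² = 0.5 × 4.6246 × 11.4² = 300.51 N·mm = 0.30051 J

0.301 J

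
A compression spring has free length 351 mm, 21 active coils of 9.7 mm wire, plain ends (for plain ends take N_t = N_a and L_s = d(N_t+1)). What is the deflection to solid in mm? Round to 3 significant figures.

138 mm

N_t = 21; L_s = 9.7·22 = 213.4 mm
δ_solid = L₀ − L_s = 351 − 213.4 = 137.6 mm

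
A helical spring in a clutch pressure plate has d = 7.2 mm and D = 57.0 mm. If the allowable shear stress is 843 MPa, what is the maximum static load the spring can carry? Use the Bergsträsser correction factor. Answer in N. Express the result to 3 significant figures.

C = D/d = 57.0/7.2 = 7.9167
K_B = (4C+2)/(4C−3) = 33.667/28.667 = 1.1744
τ_max = K·8FD/(πd³) → F_max = τ_allow·πd³/(8DK)
F_max = 843·π·7.2³/(8·57.0·1.1744) = 9.885e+05/535.53 = 1845.8 N

1850 N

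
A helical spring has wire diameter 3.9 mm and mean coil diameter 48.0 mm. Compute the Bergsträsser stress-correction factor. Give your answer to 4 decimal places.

1.1082

C = D/d = 48.0/3.9 = 12.3077
K_B = (4C+2)/(4C−3) = 51.231/46.231 = 1.1082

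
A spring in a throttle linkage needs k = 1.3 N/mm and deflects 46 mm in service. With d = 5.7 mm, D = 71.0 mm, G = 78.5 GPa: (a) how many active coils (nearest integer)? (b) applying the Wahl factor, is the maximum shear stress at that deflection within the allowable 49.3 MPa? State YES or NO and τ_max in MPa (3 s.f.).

(a) 22 coils; (b) NO, τ_max = 65.9 MPa

N_a = Gd⁴/(8D³k) = (78.5×10³)(5.7⁴)/(8·71.0³·1.3) = 22.26 → N_a = 22
Actual rate k = Gd⁴/(8D³·22) = 1.3155 N/mm
Working load F = kδ = 1.3155·46 = 60.512 N
C = 71.0/5.7 = 12.4561; K_W = (4C−1)/(4C−4)+0.615/C = 1.1148
τ_max = K_W·8FD/(πd³) = 1.1148·59.076 = 65.861 MPa
τ_max > 49.3 MPa → exceeds allowable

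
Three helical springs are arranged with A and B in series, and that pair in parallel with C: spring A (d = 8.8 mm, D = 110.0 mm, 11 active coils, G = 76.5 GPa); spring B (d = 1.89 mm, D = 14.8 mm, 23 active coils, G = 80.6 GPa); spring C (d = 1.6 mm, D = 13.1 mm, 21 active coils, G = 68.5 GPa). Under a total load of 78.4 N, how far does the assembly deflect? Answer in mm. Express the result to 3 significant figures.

k_A = Gd⁴/(8D³N_a) = (76.5×10³)(8.8⁴)/(8·110.0³·11) = 3.9168 N/mm
k_B = Gd⁴/(8D³N_a) = (80.6×10³)(1.89⁴)/(8·14.8³·23) = 1.7242 N/mm
k_C = Gd⁴/(8D³N_a) = (68.5×10³)(1.6⁴)/(8·13.1³·21) = 1.1886 N/mm
Springs A,B series: k_AB = 1/(1/3.9168+1/1.7242) = 1.1972 N/mm; parallel with C: k_eq = 1.1972+1.1886 = 2.3858 N/mm
δ = F/k_eq = 78.4/2.3858 = 32.861 mm

32.9 mm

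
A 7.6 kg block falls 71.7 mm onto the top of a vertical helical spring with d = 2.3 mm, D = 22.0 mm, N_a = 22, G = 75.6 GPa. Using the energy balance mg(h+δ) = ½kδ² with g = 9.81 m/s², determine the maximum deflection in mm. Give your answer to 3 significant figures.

184 mm

k = Gd⁴/(8D³N_a) = (75.6×10³)(2.3⁴)/(8·22.0³·22) = 1.1289 N/mm
W = mg = 7.6 × 9.81 = 74.556 N
½kδ² − Wδ − Wh = 0 → δ = (W + √(W² + 2kWh))/k
δ = (74.556 + √(5558.6 + 12069.4))/1.1289 = (74.556 + 132.77)/1.1289 = 183.65 mm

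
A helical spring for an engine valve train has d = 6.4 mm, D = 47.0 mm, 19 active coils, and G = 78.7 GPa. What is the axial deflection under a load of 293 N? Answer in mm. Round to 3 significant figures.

35.0 mm

k = Gd⁴/(8D³N_a) = (78.7×10³)(6.4⁴)/(8·47.0³·19) = 8.3668 N/mm
δ = F/k = 293 / 8.3668 = 35.02 mm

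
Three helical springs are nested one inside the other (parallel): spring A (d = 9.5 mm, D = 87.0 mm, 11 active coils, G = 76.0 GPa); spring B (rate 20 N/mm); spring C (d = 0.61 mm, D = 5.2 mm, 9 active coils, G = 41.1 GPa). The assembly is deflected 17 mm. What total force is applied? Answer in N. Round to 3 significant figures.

k_A = Gd⁴/(8D³N_a) = (76.0×10³)(9.5⁴)/(8·87.0³·11) = 10.682 N/mm
k_C = Gd⁴/(8D³N_a) = (41.1×10³)(0.61⁴)/(8·5.2³·9) = 0.56211 N/mm
Parallel: k_eq = 10.682 + 20 + 0.56211 = 31.244 N/mm
F = k_eq·δ = 31.244·17 = 531.16 N

531 N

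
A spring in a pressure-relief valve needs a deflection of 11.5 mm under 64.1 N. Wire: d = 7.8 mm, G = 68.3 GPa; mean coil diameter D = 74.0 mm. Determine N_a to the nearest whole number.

Required rate k = F/δ = 64.1/11.5 = 5.5739 N/mm
N_a = Gd⁴/(8D³k) = (68.3×10³ × 7.8⁴)/(8 × 74.0³ × 5.5739)
    = 2.52813e+08 / 1.80695e+07 = 13.99 → 14 coils

14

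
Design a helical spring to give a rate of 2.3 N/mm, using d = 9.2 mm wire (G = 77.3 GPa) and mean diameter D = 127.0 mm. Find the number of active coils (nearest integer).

15

N_a = Gd⁴/(8D³k) = (77.3×10³ × 9.2⁴)/(8 × 127.0³ × 2.3)
    = 5.53772e+08 / 3.76902e+07 = 14.69 → 15 coils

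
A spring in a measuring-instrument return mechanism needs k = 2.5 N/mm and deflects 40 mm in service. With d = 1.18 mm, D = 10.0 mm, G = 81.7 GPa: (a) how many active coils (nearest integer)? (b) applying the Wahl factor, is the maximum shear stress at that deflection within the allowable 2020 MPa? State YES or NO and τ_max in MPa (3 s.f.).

N_a = Gd⁴/(8D³k) = (81.7×10³)(1.18⁴)/(8·10.0³·2.5) = 7.92 → N_a = 8
Actual rate k = Gd⁴/(8D³·8) = 2.475 N/mm
Working load F = kδ = 2.475·40 = 98.999 N
C = 10.0/1.18 = 8.4746; K_W = (4C−1)/(4C−4)+0.615/C = 1.1729
τ_max = K_W·8FD/(πd³) = 1.1729·1534.3 = 1799.7 MPa
τ_max ≤ 2020 MPa → acceptable

(a) 8 coils; (b) YES, τ_max = 1800 MPa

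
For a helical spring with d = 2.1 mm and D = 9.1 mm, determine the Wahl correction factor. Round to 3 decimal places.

1.367

C = D/d = 9.1/2.1 = 4.3333
K_W = (4C−1)/(4C−4) + 0.615/C = 16.333/13.333 + 0.1419 = 1.3669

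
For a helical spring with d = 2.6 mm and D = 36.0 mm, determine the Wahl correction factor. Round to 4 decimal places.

C = D/d = 36.0/2.6 = 13.8462
K_W = (4C−1)/(4C−4) + 0.615/C = 54.385/51.385 + 0.0444 = 1.1028

1.1028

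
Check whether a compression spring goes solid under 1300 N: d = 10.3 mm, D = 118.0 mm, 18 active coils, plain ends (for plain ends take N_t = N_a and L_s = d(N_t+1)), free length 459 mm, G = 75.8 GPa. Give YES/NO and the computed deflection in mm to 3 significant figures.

YES, δ = 361 mm

k = Gd⁴/(8D³N_a) = (75.8×10³)(10.3⁴)/(8·118.0³·18) = 3.6059 N/mm
N_t = 18; L_s = 10.3·19 = 195.7 mm; δ_solid = L₀ − L_s = 459 − 195.7 = 263.3 mm
δ = F/k = 1300/3.6059 = 360.52 mm
δ ≥ δ_solid → spring goes solid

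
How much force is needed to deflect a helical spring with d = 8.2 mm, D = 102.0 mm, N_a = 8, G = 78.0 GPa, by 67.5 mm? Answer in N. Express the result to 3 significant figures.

k = Gd⁴/(8D³N_a) = (78.0×10³)(8.2⁴)/(8·102.0³·8) = 5.1924 N/mm
F = k·δ = 5.1924 × 67.5 = 350.49 N

350 N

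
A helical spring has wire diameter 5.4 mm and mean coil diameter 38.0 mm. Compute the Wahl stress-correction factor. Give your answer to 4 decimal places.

1.2116

C = D/d = 38.0/5.4 = 7.0370
K_W = (4C−1)/(4C−4) + 0.615/C = 27.148/24.148 + 0.0874 = 1.2116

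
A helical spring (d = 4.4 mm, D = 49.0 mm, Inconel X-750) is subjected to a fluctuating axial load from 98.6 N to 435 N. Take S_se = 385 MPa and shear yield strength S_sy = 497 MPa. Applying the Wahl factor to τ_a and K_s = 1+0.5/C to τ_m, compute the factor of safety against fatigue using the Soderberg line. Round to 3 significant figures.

C = D/d = 49.0/4.4 = 11.1364; K_W = (4C−1)/(4C−4)+0.615/C = 1.1292; K_s = 1+0.5/C = 1.0449
F_a = (F_max−F_min)/2 = 168.2 N; F_m = (F_max+F_min)/2 = 266.8 N
τ_a = K_W·8F_aD/(πd³) = 1.1292 × 246.38 = 278.22 MPa
τ_m = K_s·8F_mD/(πd³) = 1.0449 × 390.81 = 408.35 MPa
Soderberg: 1/n_f = τ_a/S_se + τ_m/S_sy = 278.22/385 + 408.35/497 = 0.72264 + 0.82164 = 1.5443
n_f = 1/1.5443 = 0.6476

0.648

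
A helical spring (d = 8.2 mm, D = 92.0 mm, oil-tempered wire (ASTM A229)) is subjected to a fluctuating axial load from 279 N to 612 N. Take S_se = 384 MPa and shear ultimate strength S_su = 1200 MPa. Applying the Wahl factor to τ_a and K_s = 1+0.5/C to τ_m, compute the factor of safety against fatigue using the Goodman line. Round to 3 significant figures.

2.68

C = D/d = 92.0/8.2 = 11.2195; K_W = (4C−1)/(4C−4)+0.615/C = 1.1282; K_s = 1+0.5/C = 1.0446
F_a = (F_max−F_min)/2 = 166.5 N; F_m = (F_max+F_min)/2 = 445.5 N
τ_a = K_W·8F_aD/(πd³) = 1.1282 × 70.746 = 79.816 MPa
τ_m = K_s·8F_mD/(πd³) = 1.0446 × 189.29 = 197.73 MPa
Goodman: 1/n_f = τ_a/S_se + τ_m/S_su = 79.816/384 + 197.73/1200 = 0.20785 + 0.16477 = 0.37263
n_f = 1/0.37263 = 2.684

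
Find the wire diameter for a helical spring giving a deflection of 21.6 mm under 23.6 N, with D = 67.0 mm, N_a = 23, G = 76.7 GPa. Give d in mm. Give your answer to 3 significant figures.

Required rate k = F/δ = 23.6/21.6 = 1.0926 N/mm
d = (8D³N_a·k / G)^(1/4) = (8·67.0³·23·1.0926 / (76.7×10³))^0.25
  = (788.32)^0.25 = 5.2988 mm

5.30 mm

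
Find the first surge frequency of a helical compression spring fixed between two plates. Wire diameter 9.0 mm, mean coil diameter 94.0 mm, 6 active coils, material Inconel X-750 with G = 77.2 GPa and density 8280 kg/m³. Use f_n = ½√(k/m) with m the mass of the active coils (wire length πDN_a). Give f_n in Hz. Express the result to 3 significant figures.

58.3 Hz

k = Gd⁴/(8D³N_a) = (77.2×10³)(9.0⁴)/(8·94.0³·6) = 12.705 N/mm = 12705 N/m
Wire length L = πDN_a = π·94.0·6 = 1771.9 mm
m = ρ·(πd²/4)·L = 8280 × 63.617×10⁻⁶ m² × 1.7719 m = 0.93333 kg
f_n = ½√(k/m) = 0.5·√(12705/0.93333) = 0.5·√(13612) = 58.336 Hz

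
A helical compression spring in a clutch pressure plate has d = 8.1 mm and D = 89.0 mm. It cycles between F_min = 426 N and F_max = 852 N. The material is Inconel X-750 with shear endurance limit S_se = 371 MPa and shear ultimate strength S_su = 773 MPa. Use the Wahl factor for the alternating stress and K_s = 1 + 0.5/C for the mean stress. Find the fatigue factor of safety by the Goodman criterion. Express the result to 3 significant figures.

1.55

C = D/d = 89.0/8.1 = 10.9877; K_W = (4C−1)/(4C−4)+0.615/C = 1.1311; K_s = 1+0.5/C = 1.0455
F_a = (F_max−F_min)/2 = 213 N; F_m = (F_max+F_min)/2 = 639 N
τ_a = K_W·8F_aD/(πd³) = 1.1311 × 90.835 = 102.74 MPa
τ_m = K_s·8F_mD/(πd³) = 1.0455 × 272.51 = 284.91 MPa
Goodman: 1/n_f = τ_a/S_se + τ_m/S_su = 102.74/371 + 284.91/773 = 0.27693 + 0.36857 = 0.6455
n_f = 1/0.6455 = 1.549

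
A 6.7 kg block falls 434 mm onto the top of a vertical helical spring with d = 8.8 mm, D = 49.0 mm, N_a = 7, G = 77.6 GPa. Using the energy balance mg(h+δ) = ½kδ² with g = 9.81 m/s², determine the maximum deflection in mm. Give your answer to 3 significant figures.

29.4 mm

k = Gd⁴/(8D³N_a) = (77.6×10³)(8.8⁴)/(8·49.0³·7) = 70.634 N/mm
W = mg = 6.7 × 9.81 = 65.727 N
½kδ² − Wδ − Wh = 0 → δ = (W + √(W² + 2kWh))/k
δ = (65.727 + √(4320 + 4.02976e+06))/70.634 = (65.727 + 2008.5)/70.634 = 29.366 mm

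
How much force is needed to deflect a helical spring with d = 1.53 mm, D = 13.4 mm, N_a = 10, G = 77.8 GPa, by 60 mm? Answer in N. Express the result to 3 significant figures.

133 N

k = Gd⁴/(8D³N_a) = (77.8×10³)(1.53⁴)/(8·13.4³·10) = 2.2148 N/mm
F = k·δ = 2.2148 × 60 = 132.89 N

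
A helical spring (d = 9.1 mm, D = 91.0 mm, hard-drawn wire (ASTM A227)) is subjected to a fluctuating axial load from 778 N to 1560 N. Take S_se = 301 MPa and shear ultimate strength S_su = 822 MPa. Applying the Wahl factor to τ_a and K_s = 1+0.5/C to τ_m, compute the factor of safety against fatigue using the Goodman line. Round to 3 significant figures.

1.09

C = D/d = 91.0/9.1 = 10.0000; K_W = (4C−1)/(4C−4)+0.615/C = 1.1448; K_s = 1+0.5/C = 1.0500
F_a = (F_max−F_min)/2 = 391 N; F_m = (F_max+F_min)/2 = 1169 N
τ_a = K_W·8F_aD/(πd³) = 1.1448 × 120.24 = 137.65 MPa
τ_m = K_s·8F_mD/(πd³) = 1.0500 × 359.48 = 377.45 MPa
Goodman: 1/n_f = τ_a/S_se + τ_m/S_su = 137.65/301 + 377.45/822 = 0.45731 + 0.45919 = 0.9165
n_f = 1/0.9165 = 1.091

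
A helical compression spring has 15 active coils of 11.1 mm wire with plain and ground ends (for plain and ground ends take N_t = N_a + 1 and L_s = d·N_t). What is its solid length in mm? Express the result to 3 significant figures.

178 mm

plain and ground ends: N_t = N_a + 1 = 15 + 1 = 16
L_s = d·N_t = 11.1 × 16 = 177.6 mm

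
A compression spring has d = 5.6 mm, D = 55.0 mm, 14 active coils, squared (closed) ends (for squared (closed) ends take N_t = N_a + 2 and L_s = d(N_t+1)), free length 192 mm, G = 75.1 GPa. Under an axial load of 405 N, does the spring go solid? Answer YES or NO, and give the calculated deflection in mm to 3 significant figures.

YES, δ = 102 mm

k = Gd⁴/(8D³N_a) = (75.1×10³)(5.6⁴)/(8·55.0³·14) = 3.9636 N/mm
N_t = 16; L_s = 5.6·17 = 95.2 mm; δ_solid = L₀ − L_s = 192 − 95.2 = 96.8 mm
δ = F/k = 405/3.9636 = 102.18 mm
δ ≥ δ_solid → spring goes solid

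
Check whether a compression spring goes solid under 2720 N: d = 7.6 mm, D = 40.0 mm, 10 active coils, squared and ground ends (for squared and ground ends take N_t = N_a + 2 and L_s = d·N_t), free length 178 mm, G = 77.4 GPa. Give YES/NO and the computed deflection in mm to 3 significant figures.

NO, δ = 53.9 mm

k = Gd⁴/(8D³N_a) = (77.4×10³)(7.6⁴)/(8·40.0³·10) = 50.434 N/mm
N_t = 12; L_s = 7.6·12 = 91.2 mm; δ_solid = L₀ − L_s = 178 − 91.2 = 86.8 mm
δ = F/k = 2720/50.434 = 53.932 mm
δ < δ_solid → spring does not go solid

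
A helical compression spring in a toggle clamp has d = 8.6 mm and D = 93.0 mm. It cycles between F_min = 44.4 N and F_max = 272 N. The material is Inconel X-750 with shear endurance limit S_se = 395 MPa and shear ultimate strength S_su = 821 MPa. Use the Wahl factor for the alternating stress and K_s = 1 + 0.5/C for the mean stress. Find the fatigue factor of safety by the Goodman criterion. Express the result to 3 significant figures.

5.09

C = D/d = 93.0/8.6 = 10.8140; K_W = (4C−1)/(4C−4)+0.615/C = 1.1333; K_s = 1+0.5/C = 1.0462
F_a = (F_max−F_min)/2 = 113.8 N; F_m = (F_max+F_min)/2 = 158.2 N
τ_a = K_W·8F_aD/(πd³) = 1.1333 × 42.371 = 48.019 MPa
τ_m = K_s·8F_mD/(πd³) = 1.0462 × 58.903 = 61.626 MPa
Goodman: 1/n_f = τ_a/S_se + τ_m/S_su = 48.019/395 + 61.626/821 = 0.12157 + 0.07506 = 0.19663
n_f = 1/0.19663 = 5.086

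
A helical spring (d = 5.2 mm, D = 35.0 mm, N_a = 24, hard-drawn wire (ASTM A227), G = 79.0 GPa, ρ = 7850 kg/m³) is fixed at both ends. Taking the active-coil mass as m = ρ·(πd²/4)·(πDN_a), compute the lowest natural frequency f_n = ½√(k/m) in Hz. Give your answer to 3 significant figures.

k = Gd⁴/(8D³N_a) = (79.0×10³)(5.2⁴)/(8·35.0³·24) = 7.0167 N/mm = 7016.7 N/m
Wire length L = πDN_a = π·35.0·24 = 2638.9 mm
m = ρ·(πd²/4)·L = 7850 × 21.237×10⁻⁶ m² × 2.6389 m = 0.43994 kg
f_n = ½√(k/m) = 0.5·√(7016.7/0.43994) = 0.5·√(15949) = 63.145 Hz

63.1 Hz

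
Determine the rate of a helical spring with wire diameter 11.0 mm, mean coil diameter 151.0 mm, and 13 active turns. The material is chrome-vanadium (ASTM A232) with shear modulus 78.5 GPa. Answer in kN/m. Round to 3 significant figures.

3.21 kN/m

k = Gd⁴/(8D³N_a) = (78.5×10³ × 11.0⁴) / (8 × 151.0³ × 13)
  = 1.14932e+09 / 3.58067e+08 = 3.2098 N/mm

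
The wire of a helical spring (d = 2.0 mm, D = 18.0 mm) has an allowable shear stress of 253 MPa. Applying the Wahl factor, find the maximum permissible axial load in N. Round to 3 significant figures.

C = D/d = 18.0/2.0 = 9.0000
K_W = (4C−1)/(4C−4) + 0.615/C = 35.000/32.000 + 0.0683 = 1.1621
τ_max = K·8FD/(πd³) → F_max = τ_allow·πd³/(8DK)
F_max = 253·π·2.0³/(8·18.0·1.1621) = 6358.6/167.34 = 37.998 N

38.0 N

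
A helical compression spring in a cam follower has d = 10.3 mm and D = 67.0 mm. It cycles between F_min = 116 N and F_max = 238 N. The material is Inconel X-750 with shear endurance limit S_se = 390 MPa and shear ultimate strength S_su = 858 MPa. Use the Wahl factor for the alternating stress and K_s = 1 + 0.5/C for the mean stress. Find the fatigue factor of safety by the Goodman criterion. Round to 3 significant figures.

C = D/d = 67.0/10.3 = 6.5049; K_W = (4C−1)/(4C−4)+0.615/C = 1.2308; K_s = 1+0.5/C = 1.0769
F_a = (F_max−F_min)/2 = 61 N; F_m = (F_max+F_min)/2 = 177 N
τ_a = K_W·8F_aD/(πd³) = 1.2308 × 9.5243 = 11.722 MPa
τ_m = K_s·8F_mD/(πd³) = 1.0769 × 27.636 = 29.76 MPa
Goodman: 1/n_f = τ_a/S_se + τ_m/S_su = 11.722/390 + 29.76/858 = 0.03006 + 0.03469 = 0.064743
n_f = 1/0.064743 = 15.45

15.4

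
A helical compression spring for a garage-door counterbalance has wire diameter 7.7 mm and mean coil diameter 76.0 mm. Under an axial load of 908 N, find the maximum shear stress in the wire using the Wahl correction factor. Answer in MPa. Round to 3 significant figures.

441 MPa

Spring index C = D/d = 76.0/7.7 = 9.8701
K_W = (4C−1)/(4C−4) + 0.615/C = 38.481/35.481 + 0.0623 = 1.1469
τ₀ = 8FD/(πd³) = 8·908·76.0/(π·7.7³) = 552064/1434.2 = 384.92 MPa
τ_max = K·τ₀ = 1.1469 × 384.92 = 441.45 MPa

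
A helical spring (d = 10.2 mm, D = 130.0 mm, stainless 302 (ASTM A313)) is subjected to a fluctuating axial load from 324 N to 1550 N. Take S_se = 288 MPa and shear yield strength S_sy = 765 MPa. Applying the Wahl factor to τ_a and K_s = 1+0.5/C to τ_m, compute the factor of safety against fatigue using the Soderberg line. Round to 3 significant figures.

C = D/d = 130.0/10.2 = 12.7451; K_W = (4C−1)/(4C−4)+0.615/C = 1.1121; K_s = 1+0.5/C = 1.0392
F_a = (F_max−F_min)/2 = 613 N; F_m = (F_max+F_min)/2 = 937 N
τ_a = K_W·8F_aD/(πd³) = 1.1121 × 191.22 = 212.66 MPa
τ_m = K_s·8F_mD/(πd³) = 1.0392 × 292.3 = 303.76 MPa
Soderberg: 1/n_f = τ_a/S_se + τ_m/S_sy = 212.66/288 + 303.76/765 = 0.73841 + 0.39708 = 1.1355
n_f = 1/1.1355 = 0.8807

0.881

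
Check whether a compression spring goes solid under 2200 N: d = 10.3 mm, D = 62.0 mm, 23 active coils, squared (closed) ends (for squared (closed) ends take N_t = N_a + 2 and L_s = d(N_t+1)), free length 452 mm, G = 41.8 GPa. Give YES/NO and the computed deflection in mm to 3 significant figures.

k = Gd⁴/(8D³N_a) = (41.8×10³)(10.3⁴)/(8·62.0³·23) = 10.728 N/mm
N_t = 25; L_s = 10.3·26 = 267.8 mm; δ_solid = L₀ − L_s = 452 − 267.8 = 184.2 mm
δ = F/k = 2200/10.728 = 205.06 mm
δ ≥ δ_solid → spring goes solid

YES, δ = 205 mm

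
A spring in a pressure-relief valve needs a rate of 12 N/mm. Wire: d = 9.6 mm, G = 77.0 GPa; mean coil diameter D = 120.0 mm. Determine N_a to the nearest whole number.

N_a = Gd⁴/(8D³k) = (77.0×10³ × 9.6⁴)/(8 × 120.0³ × 12)
    = 6.53997e+08 / 1.65888e+08 = 3.942 → 4 coils

4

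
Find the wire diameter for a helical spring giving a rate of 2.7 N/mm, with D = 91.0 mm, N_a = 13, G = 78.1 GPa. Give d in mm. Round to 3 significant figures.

d = (8D³N_a·k / G)^(1/4) = (8·91.0³·13·2.7 / (78.1×10³))^0.25
  = (2709.4)^0.25 = 7.2147 mm

7.21 mm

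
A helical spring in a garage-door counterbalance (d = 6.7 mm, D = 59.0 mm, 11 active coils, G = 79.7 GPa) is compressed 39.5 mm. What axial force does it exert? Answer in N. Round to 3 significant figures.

351 N

k = Gd⁴/(8D³N_a) = (79.7×10³)(6.7⁴)/(8·59.0³·11) = 8.8863 N/mm
F = k·δ = 8.8863 × 39.5 = 351.01 N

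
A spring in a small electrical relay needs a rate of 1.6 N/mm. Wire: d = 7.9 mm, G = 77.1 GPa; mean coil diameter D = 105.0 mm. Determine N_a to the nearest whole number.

N_a = Gd⁴/(8D³k) = (77.1×10³ × 7.9⁴)/(8 × 105.0³ × 1.6)
    = 3.00305e+08 / 1.48176e+07 = 20.27 → 20 coils

20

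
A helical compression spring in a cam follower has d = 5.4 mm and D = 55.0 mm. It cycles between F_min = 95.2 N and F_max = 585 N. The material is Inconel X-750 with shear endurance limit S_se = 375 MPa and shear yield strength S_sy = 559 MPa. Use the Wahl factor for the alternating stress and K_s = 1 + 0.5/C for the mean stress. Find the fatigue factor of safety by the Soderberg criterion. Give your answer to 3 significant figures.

0.812

C = D/d = 55.0/5.4 = 10.1852; K_W = (4C−1)/(4C−4)+0.615/C = 1.1420; K_s = 1+0.5/C = 1.0491
F_a = (F_max−F_min)/2 = 244.9 N; F_m = (F_max+F_min)/2 = 340.1 N
τ_a = K_W·8F_aD/(πd³) = 1.1420 × 217.83 = 248.77 MPa
τ_m = K_s·8F_mD/(πd³) = 1.0491 × 302.5 = 317.35 MPa
Soderberg: 1/n_f = τ_a/S_se + τ_m/S_sy = 248.77/375 + 317.35/559 = 0.66337 + 0.56771 = 1.2311
n_f = 1/1.2311 = 0.8123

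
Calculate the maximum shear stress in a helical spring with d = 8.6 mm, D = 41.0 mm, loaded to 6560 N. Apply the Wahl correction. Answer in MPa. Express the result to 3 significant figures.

Spring index C = D/d = 41.0/8.6 = 4.7674
K_W = (4C−1)/(4C−4) + 0.615/C = 18.070/15.070 + 0.1290 = 1.3281
τ₀ = 8FD/(πd³) = 8·6560·41.0/(π·8.6³) = 2.15168e+06/1998.2 = 1076.8 MPa
τ_max = K·τ₀ = 1.3281 × 1076.8 = 1430.1 MPa

1430 MPa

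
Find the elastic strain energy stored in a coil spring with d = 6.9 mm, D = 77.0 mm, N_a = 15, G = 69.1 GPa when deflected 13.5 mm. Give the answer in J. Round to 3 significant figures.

0.261 J

k = Gd⁴/(8D³N_a) = (69.1×10³)(6.9⁴)/(8·77.0³·15) = 2.859 N/mm
U = ½kδ² = 0.5 × 2.859 × 13.5² = 260.53 N·mm = 0.26053 J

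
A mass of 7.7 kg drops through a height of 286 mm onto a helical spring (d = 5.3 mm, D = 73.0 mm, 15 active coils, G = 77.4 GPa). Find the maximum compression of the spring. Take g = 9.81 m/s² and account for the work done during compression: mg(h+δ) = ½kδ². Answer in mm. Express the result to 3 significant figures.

k = Gd⁴/(8D³N_a) = (77.4×10³)(5.3⁴)/(8·73.0³·15) = 1.3083 N/mm
W = mg = 7.7 × 9.81 = 75.537 N
½kδ² − Wδ − Wh = 0 → δ = (W + √(W² + 2kWh))/k
δ = (75.537 + √(5705.8 + 56526.3))/1.3083 = (75.537 + 249.46)/1.3083 = 248.42 mm

248 mm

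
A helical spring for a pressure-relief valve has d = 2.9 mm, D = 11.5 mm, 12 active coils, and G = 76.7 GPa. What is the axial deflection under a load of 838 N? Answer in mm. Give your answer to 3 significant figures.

22.6 mm

k = Gd⁴/(8D³N_a) = (76.7×10³)(2.9⁴)/(8·11.5³·12) = 37.155 N/mm
δ = F/k = 838 / 37.155 = 22.554 mm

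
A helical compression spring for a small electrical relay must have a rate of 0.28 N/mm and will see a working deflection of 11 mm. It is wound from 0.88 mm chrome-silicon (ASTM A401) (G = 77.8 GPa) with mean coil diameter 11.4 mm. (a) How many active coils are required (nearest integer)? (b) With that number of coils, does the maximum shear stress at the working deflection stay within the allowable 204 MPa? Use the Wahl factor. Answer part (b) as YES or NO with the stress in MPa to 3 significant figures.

(a) 14 coils; (b) YES, τ_max = 146 MPa

N_a = Gd⁴/(8D³k) = (77.8×10³)(0.88⁴)/(8·11.4³·0.28) = 14.06 → N_a = 14
Actual rate k = Gd⁴/(8D³·14) = 0.28118 N/mm
Working load F = kδ = 0.28118·11 = 3.0929 N
C = 11.4/0.88 = 12.9545; K_W = (4C−1)/(4C−4)+0.615/C = 1.1102
τ_max = K_W·8FD/(πd³) = 1.1102·131.76 = 146.28 MPa
τ_max ≤ 204 MPa → acceptable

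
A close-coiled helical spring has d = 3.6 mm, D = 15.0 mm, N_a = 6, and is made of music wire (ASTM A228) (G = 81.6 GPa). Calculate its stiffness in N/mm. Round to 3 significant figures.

84.6 N/mm

k = Gd⁴/(8D³N_a) = (81.6×10³ × 3.6⁴) / (8 × 15.0³ × 6)
  = 1.37057e+07 / 162000 = 84.603 N/mm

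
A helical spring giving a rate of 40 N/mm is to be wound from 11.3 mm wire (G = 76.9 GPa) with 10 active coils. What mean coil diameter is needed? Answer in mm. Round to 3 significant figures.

D = (Gd⁴/(8N_a·k))^(1/3) = (76.9×10³·11.3⁴/(8·10·40))^(1/3)
  = (391823)^(1/3) = 73.1751 mm

73.2 mm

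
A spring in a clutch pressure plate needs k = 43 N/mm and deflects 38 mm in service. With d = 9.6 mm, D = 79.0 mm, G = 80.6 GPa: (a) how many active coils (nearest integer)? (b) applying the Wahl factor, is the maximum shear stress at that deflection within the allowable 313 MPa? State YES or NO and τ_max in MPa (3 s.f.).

N_a = Gd⁴/(8D³k) = (80.6×10³)(9.6⁴)/(8·79.0³·43) = 4.036 → N_a = 4
Actual rate k = Gd⁴/(8D³·4) = 43.39 N/mm
Working load F = kδ = 43.39·38 = 1648.8 N
C = 79.0/9.6 = 8.2292; K_W = (4C−1)/(4C−4)+0.615/C = 1.1785
τ_max = K_W·8FD/(πd³) = 1.1785·374.91 = 441.82 MPa
τ_max > 313 MPa → exceeds allowable

(a) 4 coils; (b) NO, τ_max = 442 MPa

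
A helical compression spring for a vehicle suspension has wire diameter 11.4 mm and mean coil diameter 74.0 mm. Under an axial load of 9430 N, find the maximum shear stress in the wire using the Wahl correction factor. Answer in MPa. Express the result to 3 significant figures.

1480 MPa

Spring index C = D/d = 74.0/11.4 = 6.4912
K_W = (4C−1)/(4C−4) + 0.615/C = 24.965/21.965 + 0.0947 = 1.2313
τ₀ = 8FD/(πd³) = 8·9430·74.0/(π·11.4³) = 5.58256e+06/4654.4 = 1199.4 MPa
τ_max = K·τ₀ = 1.2313 × 1199.4 = 1476.9 MPa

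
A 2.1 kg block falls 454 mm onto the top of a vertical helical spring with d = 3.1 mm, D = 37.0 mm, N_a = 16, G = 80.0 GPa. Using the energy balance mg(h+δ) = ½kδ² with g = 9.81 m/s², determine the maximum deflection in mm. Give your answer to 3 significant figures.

147 mm

k = Gd⁴/(8D³N_a) = (80.0×10³)(3.1⁴)/(8·37.0³·16) = 1.1395 N/mm
W = mg = 2.1 × 9.81 = 20.601 N
½kδ² − Wδ − Wh = 0 → δ = (W + √(W² + 2kWh))/k
δ = (20.601 + √(424.4 + 21315.5))/1.1395 = (20.601 + 147.44)/1.1395 = 147.47 mm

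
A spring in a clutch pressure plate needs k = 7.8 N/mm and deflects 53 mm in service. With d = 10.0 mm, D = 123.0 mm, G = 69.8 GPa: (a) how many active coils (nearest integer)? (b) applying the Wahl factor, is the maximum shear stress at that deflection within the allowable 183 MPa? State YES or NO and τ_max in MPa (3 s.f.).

(a) 6 coils; (b) YES, τ_max = 145 MPa

N_a = Gd⁴/(8D³k) = (69.8×10³)(10.0⁴)/(8·123.0³·7.8) = 6.011 → N_a = 6
Actual rate k = Gd⁴/(8D³·6) = 7.8145 N/mm
Working load F = kδ = 7.8145·53 = 414.17 N
C = 123.0/10.0 = 12.3000; K_W = (4C−1)/(4C−4)+0.615/C = 1.1164
τ_max = K_W·8FD/(πd³) = 1.1164·129.72 = 144.82 MPa
τ_max ≤ 183 MPa → acceptable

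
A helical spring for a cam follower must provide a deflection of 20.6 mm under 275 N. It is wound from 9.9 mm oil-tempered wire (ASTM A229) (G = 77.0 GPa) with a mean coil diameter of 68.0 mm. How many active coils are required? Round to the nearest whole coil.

Required rate k = F/δ = 275/20.6 = 13.35 N/mm
N_a = Gd⁴/(8D³k) = (77.0×10³ × 9.9⁴)/(8 × 68.0³ × 13.35)
    = 7.39659e+08 / 3.35801e+07 = 22.03 → 22 coils

22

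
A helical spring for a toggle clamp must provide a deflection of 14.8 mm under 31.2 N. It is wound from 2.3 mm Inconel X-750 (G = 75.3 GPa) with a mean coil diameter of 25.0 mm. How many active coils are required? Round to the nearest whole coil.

8

Required rate k = F/δ = 31.2/14.8 = 2.1081 N/mm
N_a = Gd⁴/(8D³k) = (75.3×10³ × 2.3⁴)/(8 × 25.0³ × 2.1081)
    = 2.1072e+06 / 263514 = 7.997 → 8 coils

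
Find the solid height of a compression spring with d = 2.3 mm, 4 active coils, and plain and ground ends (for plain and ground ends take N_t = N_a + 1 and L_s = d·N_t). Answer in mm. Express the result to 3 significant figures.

plain and ground ends: N_t = N_a + 1 = 4 + 1 = 5
L_s = d·N_t = 2.3 × 5 = 11.5 mm

11.5 mm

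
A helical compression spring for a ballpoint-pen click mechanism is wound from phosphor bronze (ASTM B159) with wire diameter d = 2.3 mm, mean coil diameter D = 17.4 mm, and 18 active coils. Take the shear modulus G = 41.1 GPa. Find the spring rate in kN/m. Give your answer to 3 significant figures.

1.52 kN/m

k = Gd⁴/(8D³N_a) = (41.1×10³ × 2.3⁴) / (8 × 17.4³ × 18)
  = 1.15015e+06 / 758595 = 1.5162 N/mm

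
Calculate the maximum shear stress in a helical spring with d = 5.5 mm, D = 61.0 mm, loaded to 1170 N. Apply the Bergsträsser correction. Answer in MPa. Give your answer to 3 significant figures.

Spring index C = D/d = 61.0/5.5 = 11.0909
K_B = (4C+2)/(4C−3) = 46.364/41.364 = 1.1209
τ₀ = 8FD/(πd³) = 8·1170·61.0/(π·5.5³) = 570960/522.68 = 1092.4 MPa
τ_max = K·τ₀ = 1.1209 × 1092.4 = 1224.4 MPa

1220 MPa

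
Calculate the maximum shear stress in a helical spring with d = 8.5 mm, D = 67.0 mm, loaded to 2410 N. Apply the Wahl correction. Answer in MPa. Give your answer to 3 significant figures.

Spring index C = D/d = 67.0/8.5 = 7.8824
K_W = (4C−1)/(4C−4) + 0.615/C = 30.529/27.529 + 0.0780 = 1.1870
τ₀ = 8FD/(πd³) = 8·2410·67.0/(π·8.5³) = 1.29176e+06/1929.3 = 669.54 MPa
τ_max = K·τ₀ = 1.1870 × 669.54 = 794.74 MPa

795 MPa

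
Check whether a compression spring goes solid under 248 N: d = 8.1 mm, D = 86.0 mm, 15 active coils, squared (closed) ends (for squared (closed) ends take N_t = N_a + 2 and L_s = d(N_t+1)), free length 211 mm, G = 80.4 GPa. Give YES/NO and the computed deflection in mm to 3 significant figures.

k = Gd⁴/(8D³N_a) = (80.4×10³)(8.1⁴)/(8·86.0³·15) = 4.5344 N/mm
N_t = 17; L_s = 8.1·18 = 145.8 mm; δ_solid = L₀ − L_s = 211 − 145.8 = 65.2 mm
δ = F/k = 248/4.5344 = 54.693 mm
δ < δ_solid → spring does not go solid

NO, δ = 54.7 mm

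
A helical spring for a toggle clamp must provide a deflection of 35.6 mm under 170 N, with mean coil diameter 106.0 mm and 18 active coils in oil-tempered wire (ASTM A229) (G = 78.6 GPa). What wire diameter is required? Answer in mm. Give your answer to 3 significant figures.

Required rate k = F/δ = 170/35.6 = 4.7753 N/mm
d = (8D³N_a·k / G)^(1/4) = (8·106.0³·18·4.7753 / (78.6×10³))^0.25
  = (10420)^0.25 = 10.1033 mm

10.1 mm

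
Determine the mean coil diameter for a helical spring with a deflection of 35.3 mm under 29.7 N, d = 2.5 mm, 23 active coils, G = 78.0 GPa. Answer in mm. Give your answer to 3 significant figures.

27.0 mm

Required rate k = F/δ = 29.7/35.3 = 0.84136 N/mm
D = (Gd⁴/(8N_a·k))^(1/3) = (78.0×10³·2.5⁴/(8·23·0.84136))^(1/3)
  = (19681.4)^(1/3) = 26.9992 mm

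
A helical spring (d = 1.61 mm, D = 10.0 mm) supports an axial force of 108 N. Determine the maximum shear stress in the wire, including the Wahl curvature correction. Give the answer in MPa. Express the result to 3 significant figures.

Spring index C = D/d = 10.0/1.61 = 6.2112
K_W = (4C−1)/(4C−4) + 0.615/C = 23.845/20.845 + 0.0990 = 1.2429
τ₀ = 8FD/(πd³) = 8·108·10.0/(π·1.61³) = 8640/13.111 = 659 MPa
τ_max = K·τ₀ = 1.2429 × 659 = 819.1 MPa

819 MPa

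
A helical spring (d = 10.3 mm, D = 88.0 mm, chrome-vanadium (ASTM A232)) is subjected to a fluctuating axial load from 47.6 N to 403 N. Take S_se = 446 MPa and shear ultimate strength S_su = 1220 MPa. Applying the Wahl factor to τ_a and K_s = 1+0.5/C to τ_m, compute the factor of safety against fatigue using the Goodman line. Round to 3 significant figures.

7.36

C = D/d = 88.0/10.3 = 8.5437; K_W = (4C−1)/(4C−4)+0.615/C = 1.1714; K_s = 1+0.5/C = 1.0585
F_a = (F_max−F_min)/2 = 177.7 N; F_m = (F_max+F_min)/2 = 225.3 N
τ_a = K_W·8F_aD/(πd³) = 1.1714 × 36.442 = 42.688 MPa
τ_m = K_s·8F_mD/(πd³) = 1.0585 × 46.203 = 48.907 MPa
Goodman: 1/n_f = τ_a/S_se + τ_m/S_su = 42.688/446 + 48.907/1220 = 0.09571 + 0.04009 = 0.1358
n_f = 1/0.1358 = 7.364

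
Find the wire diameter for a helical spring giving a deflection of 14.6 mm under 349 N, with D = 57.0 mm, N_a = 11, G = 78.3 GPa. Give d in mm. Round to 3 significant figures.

Required rate k = F/δ = 349/14.6 = 23.904 N/mm
d = (8D³N_a·k / G)^(1/4) = (8·57.0³·11·23.904 / (78.3×10³))^0.25
  = (4975.3)^0.25 = 8.3986 mm

8.40 mm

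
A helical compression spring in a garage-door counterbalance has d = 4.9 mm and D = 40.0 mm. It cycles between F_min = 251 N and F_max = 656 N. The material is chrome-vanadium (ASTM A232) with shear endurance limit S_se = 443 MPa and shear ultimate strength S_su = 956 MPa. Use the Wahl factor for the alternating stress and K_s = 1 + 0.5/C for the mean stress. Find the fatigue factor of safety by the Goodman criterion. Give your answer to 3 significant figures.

1.11

C = D/d = 40.0/4.9 = 8.1633; K_W = (4C−1)/(4C−4)+0.615/C = 1.1800; K_s = 1+0.5/C = 1.0613
F_a = (F_max−F_min)/2 = 202.5 N; F_m = (F_max+F_min)/2 = 453.5 N
τ_a = K_W·8F_aD/(πd³) = 1.1800 × 175.32 = 206.89 MPa
τ_m = K_s·8F_mD/(πd³) = 1.0613 × 392.64 = 416.68 MPa
Goodman: 1/n_f = τ_a/S_se + τ_m/S_su = 206.89/443 + 416.68/956 = 0.46701 + 0.43586 = 0.90288
n_f = 1/0.90288 = 1.108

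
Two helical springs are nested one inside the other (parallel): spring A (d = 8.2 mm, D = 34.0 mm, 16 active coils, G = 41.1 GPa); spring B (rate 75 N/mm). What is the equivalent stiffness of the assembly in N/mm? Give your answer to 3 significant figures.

k_A = Gd⁴/(8D³N_a) = (41.1×10³)(8.2⁴)/(8·34.0³·16) = 36.936 N/mm
Parallel: k_eq = 36.936 + 75 = 111.94 N/mm

112 N/mm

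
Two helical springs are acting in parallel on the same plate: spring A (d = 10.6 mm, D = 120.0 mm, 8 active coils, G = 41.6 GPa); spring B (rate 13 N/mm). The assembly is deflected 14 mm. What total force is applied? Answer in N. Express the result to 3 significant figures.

k_A = Gd⁴/(8D³N_a) = (41.6×10³)(10.6⁴)/(8·120.0³·8) = 4.7489 N/mm
Parallel: k_eq = 4.7489 + 13 = 17.749 N/mm
F = k_eq·δ = 17.749·14 = 248.48 N

248 N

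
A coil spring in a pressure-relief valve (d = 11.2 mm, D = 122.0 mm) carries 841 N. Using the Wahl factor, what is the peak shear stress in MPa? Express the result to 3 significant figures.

Spring index C = D/d = 122.0/11.2 = 10.8929
K_W = (4C−1)/(4C−4) + 0.615/C = 42.571/39.571 + 0.0565 = 1.1323
τ₀ = 8FD/(πd³) = 8·841·122.0/(π·11.2³) = 820816/4413.7 = 185.97 MPa
τ_max = K·τ₀ = 1.1323 × 185.97 = 210.57 MPa

211 MPa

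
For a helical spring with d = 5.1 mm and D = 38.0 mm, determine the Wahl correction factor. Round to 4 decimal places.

C = D/d = 38.0/5.1 = 7.4510
K_W = (4C−1)/(4C−4) + 0.615/C = 28.804/25.804 + 0.0825 = 1.1988

1.1988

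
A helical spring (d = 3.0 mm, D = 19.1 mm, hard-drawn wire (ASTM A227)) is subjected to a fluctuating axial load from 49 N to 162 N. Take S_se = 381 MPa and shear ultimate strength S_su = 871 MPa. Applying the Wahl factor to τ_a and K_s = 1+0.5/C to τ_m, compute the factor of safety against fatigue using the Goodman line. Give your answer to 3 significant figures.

C = D/d = 19.1/3.0 = 6.3667; K_W = (4C−1)/(4C−4)+0.615/C = 1.2363; K_s = 1+0.5/C = 1.0785
F_a = (F_max−F_min)/2 = 56.5 N; F_m = (F_max+F_min)/2 = 105.5 N
τ_a = K_W·8F_aD/(πd³) = 1.2363 × 101.78 = 125.83 MPa
τ_m = K_s·8F_mD/(πd³) = 1.0785 × 190.05 = 204.97 MPa
Goodman: 1/n_f = τ_a/S_se + τ_m/S_su = 125.83/381 + 204.97/871 = 0.33027 + 0.23533 = 0.5656
n_f = 1/0.5656 = 1.768

1.77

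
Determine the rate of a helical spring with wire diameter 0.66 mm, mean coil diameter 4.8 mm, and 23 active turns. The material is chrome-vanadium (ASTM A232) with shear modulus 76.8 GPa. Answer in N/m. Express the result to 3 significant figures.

k = Gd⁴/(8D³N_a) = (76.8×10³ × 0.66⁴) / (8 × 4.8³ × 23)
  = 14572.6 / 20348.9 = 0.71614 N/mm = 716.14 N/m

716 N/m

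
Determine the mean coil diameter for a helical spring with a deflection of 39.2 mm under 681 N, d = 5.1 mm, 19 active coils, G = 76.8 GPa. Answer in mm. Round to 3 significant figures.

Required rate k = F/δ = 681/39.2 = 17.372 N/mm
D = (Gd⁴/(8N_a·k))^(1/3) = (76.8×10³·5.1⁴/(8·19·17.372))^(1/3)
  = (19676)^(1/3) = 26.9968 mm

27.0 mm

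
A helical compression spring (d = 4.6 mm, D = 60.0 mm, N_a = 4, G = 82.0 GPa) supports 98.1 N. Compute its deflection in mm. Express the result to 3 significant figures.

k = Gd⁴/(8D³N_a) = (82.0×10³)(4.6⁴)/(8·60.0³·4) = 5.3118 N/mm
δ = F/k = 98.1 / 5.3118 = 18.468 mm

18.5 mm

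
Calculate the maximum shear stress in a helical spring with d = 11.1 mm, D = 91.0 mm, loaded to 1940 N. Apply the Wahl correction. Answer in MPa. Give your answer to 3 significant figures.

Spring index C = D/d = 91.0/11.1 = 8.1982
K_W = (4C−1)/(4C−4) + 0.615/C = 31.793/28.793 + 0.0750 = 1.1792
τ₀ = 8FD/(πd³) = 8·1940·91.0/(π·11.1³) = 1.41232e+06/4296.5 = 328.71 MPa
τ_max = K·τ₀ = 1.1792 × 328.71 = 387.62 MPa

388 MPa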